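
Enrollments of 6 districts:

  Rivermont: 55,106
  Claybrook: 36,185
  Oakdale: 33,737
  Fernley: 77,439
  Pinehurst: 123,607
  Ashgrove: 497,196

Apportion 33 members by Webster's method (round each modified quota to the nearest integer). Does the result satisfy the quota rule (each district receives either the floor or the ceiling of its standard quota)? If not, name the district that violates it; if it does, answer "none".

Standard quotas: Rivermont 2.209, Claybrook 1.450, Oakdale 1.352, Fernley 3.104, Pinehurst 4.955, Ashgrove 19.930.
Webster allocation: Rivermont 2, Claybrook 1, Oakdale 1, Fernley 3, Pinehurst 5, Ashgrove 21.
Ashgrove has quota 19.930 (lower 19, upper 20) but receives 21 — outside the quota interval.

Ashgrove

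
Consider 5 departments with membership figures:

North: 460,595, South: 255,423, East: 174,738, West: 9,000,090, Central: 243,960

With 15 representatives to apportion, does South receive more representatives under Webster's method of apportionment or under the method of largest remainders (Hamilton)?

Hamilton

Webster: North 1, South 0, East 0, West 14, Central 0.
Hamilton: North 1, South 1, East 0, West 13, Central 0.
South gets 0 under Webster and 1 under Hamilton.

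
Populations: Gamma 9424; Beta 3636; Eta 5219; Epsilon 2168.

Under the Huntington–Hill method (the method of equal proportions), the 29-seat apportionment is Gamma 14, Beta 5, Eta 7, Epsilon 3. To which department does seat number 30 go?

Priority for the next seat is population ÷ (√(s·(s+1))).
Priorities: Gamma 650.318, Beta 663.840, Eta 697.418, Epsilon 625.848.
Highest priority: Eta.

Eta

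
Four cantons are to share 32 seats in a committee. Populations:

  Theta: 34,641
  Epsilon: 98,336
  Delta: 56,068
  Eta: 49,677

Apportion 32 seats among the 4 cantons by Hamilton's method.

Theta 5, Epsilon 13, Delta 7, Eta 7

Total 238722; standard divisor 238722/32 ≈ 7460.062.
Standard quotas: Theta 4.6435, Epsilon 13.1817, Delta 7.5158, Eta 6.6591.
Lower quotas: Theta 4, Epsilon 13, Delta 7, Eta 6 (sum 30, leaving 2 seats).
Remainders in descending order: Eta 0.6591, Theta 0.6435, Delta 0.5158, Epsilon 0.1817.
Largest remainders: Eta, Theta receive the extra seats.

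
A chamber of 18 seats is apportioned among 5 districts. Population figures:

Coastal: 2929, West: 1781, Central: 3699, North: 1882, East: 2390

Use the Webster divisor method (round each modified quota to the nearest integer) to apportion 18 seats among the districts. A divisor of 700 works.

With modified divisor 700: modified quotas Coastal 4.184, West 2.544, Central 5.284, North 2.689, East 3.414.
Rounding to the nearest integer: Coastal 4, West 3, Central 5, North 3, East 3 (total 18).

Coastal=4; West=3; Central=5; North=3; East=3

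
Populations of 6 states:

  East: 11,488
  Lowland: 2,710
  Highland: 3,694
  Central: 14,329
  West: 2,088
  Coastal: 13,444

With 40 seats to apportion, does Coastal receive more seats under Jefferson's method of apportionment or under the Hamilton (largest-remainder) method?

Jefferson: East 10, Lowland 2, Highland 3, Central 12, West 1, Coastal 12.
Hamilton: East 10, Lowland 2, Highland 3, Central 12, West 2, Coastal 11.
Coastal gets 12 under Jefferson and 11 under Hamilton.

Jefferson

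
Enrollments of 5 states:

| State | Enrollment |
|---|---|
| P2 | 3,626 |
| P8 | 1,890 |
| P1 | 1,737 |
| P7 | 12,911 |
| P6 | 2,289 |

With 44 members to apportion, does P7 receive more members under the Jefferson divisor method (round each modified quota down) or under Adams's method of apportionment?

Jefferson: P2 7, P8 3, P1 3, P7 27, P6 4.
Adams: P2 7, P8 4, P1 4, P7 24, P6 5.
P7 gets 27 under Jefferson and 24 under Adams.

Jefferson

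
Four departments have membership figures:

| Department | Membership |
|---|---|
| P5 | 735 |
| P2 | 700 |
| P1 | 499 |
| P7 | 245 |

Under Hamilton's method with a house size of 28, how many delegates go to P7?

3

The standard divisor is 2179/28 ≈ 77.821.
Standard quotas: P5 9.445, P2 8.995, P1 6.412, P7 3.148.
Lower quotas: P5 9, P2 8, P1 6, P7 3 (sum 26, leaving 2 seats).
Remainders in descending order: P2 0.995, P5 0.445, P1 0.412, P7 0.148.
Largest remainders: P2, P5 receive the extra seats.
P7 receives 3.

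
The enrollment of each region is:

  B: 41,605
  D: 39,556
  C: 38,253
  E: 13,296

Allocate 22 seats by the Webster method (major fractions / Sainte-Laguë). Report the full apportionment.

Standard divisor 132710/22 ≈ 6032.273; standard quotas: B 6.897, D 6.557, C 6.341, E 2.204.
Rounding to the nearest integer gives B 7, D 7, C 6, E 2 — total 22, matching the house size, so no adjustment is needed.

B 7, D 7, C 6, E 2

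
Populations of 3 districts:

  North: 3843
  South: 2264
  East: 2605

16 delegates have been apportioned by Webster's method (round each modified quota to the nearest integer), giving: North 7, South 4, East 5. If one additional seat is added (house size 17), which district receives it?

North

Priority for the next seat is population ÷ (current seats + 0.5).
Priorities: North 512.400, South 503.111, East 473.636.
Highest priority: North.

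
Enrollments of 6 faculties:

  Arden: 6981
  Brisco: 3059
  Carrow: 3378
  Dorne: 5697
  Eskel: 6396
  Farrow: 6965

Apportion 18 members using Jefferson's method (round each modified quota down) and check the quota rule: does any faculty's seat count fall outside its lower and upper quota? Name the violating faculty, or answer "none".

none

Standard quotas: Arden 3.869, Brisco 1.695, Carrow 1.872, Dorne 3.158, Eskel 3.545, Farrow 3.860.
Jefferson allocation: Arden 4, Brisco 1, Carrow 2, Dorne 3, Eskel 4, Farrow 4.
Every allocation lies between the lower and upper quota.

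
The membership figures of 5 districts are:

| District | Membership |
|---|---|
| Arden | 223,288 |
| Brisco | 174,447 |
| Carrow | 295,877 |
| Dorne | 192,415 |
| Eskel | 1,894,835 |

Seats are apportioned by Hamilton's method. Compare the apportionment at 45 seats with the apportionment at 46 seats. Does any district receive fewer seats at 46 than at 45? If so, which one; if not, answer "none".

At 45 seats: Arden 3, Brisco 3, Carrow 5, Dorne 3, Eskel 31.
At 46 seats: Arden 4, Brisco 3, Carrow 5, Dorne 3, Eskel 31.
No district's allocation decreased.

none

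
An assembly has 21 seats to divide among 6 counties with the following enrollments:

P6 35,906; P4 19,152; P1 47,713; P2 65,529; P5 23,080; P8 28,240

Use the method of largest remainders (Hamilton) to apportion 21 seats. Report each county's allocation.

P6 3, P4 2, P1 5, P2 6, P5 2, P8 3

Standard divisor: 219620 ÷ 21 ≈ 10458.095.
Standard quotas: P6 3.4333, P4 1.8313, P1 4.5623, P2 6.2659, P5 2.2069, P8 2.7003.
Lower quotas: P6 3, P4 1, P1 4, P2 6, P5 2, P8 2 (sum 18, leaving 3 seats).
Remainders in descending order: P4 0.8313, P8 0.7003, P1 0.5623, P6 0.4333, P2 0.2659, P5 0.2069.
Largest remainders: P4, P8, P1 receive the extra seats.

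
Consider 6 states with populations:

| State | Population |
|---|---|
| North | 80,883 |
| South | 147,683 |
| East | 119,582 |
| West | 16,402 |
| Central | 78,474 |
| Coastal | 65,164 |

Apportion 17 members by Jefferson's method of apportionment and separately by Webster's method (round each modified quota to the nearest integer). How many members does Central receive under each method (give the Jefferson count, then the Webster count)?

Jefferson: North 3, South 5, East 4, West 0, Central 3, Coastal 2.
Webster: North 3, South 5, East 4, West 1, Central 2, Coastal 2.
Central gets 3 under Jefferson and 2 under Webster.

3 and 2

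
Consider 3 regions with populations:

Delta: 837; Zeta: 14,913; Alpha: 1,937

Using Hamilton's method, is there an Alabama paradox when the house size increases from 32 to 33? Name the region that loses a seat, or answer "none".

Delta

At 32 seats: Delta 2, Zeta 27, Alpha 3.
At 33 seats: Delta 1, Zeta 28, Alpha 4.
Delta drops from 2 to 1.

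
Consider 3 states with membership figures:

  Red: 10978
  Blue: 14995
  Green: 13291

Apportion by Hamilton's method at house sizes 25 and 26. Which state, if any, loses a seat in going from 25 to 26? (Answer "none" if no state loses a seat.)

At 25 seats: Red 7, Blue 10, Green 8.
At 26 seats: Red 7, Blue 10, Green 9.
No state's allocation decreased.

none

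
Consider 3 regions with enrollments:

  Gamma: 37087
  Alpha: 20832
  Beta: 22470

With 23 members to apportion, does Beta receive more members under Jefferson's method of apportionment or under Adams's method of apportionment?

Adams

Jefferson: Gamma 11, Alpha 6, Beta 6.
Adams: Gamma 10, Alpha 6, Beta 7.
Beta gets 6 under Jefferson and 7 under Adams.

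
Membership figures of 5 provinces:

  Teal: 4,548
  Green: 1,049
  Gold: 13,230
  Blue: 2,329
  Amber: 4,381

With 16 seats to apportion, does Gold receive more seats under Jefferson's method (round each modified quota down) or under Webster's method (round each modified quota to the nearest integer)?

Jefferson

Jefferson: Teal 3, Green 0, Gold 9, Blue 1, Amber 3.
Webster: Teal 3, Green 1, Gold 8, Blue 1, Amber 3.
Gold gets 9 under Jefferson and 8 under Webster.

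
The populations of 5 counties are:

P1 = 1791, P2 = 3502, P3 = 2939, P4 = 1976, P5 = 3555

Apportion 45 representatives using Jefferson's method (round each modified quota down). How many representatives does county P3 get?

Standard divisor 13763/45 ≈ 305.844; standard quotas: P1 5.856, P2 11.450, P3 9.609, P4 6.461, P5 11.624.
Rounding down gives 5, 11, 9, 6, 11 = 42 seats, so the divisor must be adjusted.
With modified divisor 293: modified quotas P1 6.113, P2 11.952, P3 10.031, P4 6.744, P5 12.133.
Rounding down: P1 6, P2 11, P3 10, P4 6, P5 12 (total 45).
P3 receives 10.

10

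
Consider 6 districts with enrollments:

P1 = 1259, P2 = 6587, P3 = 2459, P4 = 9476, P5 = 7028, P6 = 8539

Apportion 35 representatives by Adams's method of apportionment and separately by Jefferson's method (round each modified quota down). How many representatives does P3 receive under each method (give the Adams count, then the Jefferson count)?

Adams: P1 2, P2 6, P3 3, P4 9, P5 7, P6 8.
Jefferson: P1 1, P2 6, P3 2, P4 10, P5 7, P6 9.
P3 gets 3 under Adams and 2 under Jefferson.

3 and 2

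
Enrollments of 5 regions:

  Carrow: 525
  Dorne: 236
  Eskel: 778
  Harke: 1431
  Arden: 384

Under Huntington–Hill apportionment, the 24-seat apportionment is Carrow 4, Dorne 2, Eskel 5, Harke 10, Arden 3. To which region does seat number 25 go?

Eskel

Priority for the next seat is population ÷ (√(s·(s+1))).
Priorities: Carrow 117.394, Dorne 96.347, Eskel 142.043, Harke 136.440, Arden 110.851.
Highest priority: Eskel.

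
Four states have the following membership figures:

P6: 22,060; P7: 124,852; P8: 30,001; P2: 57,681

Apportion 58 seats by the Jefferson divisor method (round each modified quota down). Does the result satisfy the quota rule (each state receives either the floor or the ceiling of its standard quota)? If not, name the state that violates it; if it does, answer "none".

P7

Standard quotas: P6 5.454, P7 30.868, P8 7.417, P2 14.261.
Jefferson allocation: P6 5, P7 32, P8 7, P2 14.
P7 has quota 30.868 (lower 30, upper 31) but receives 32 — outside the quota interval.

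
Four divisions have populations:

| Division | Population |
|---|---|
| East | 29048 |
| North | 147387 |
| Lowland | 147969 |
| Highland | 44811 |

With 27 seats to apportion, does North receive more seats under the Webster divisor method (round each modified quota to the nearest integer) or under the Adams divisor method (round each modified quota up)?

Webster

Webster: East 2, North 11, Lowland 11, Highland 3.
Adams: East 2, North 10, Lowland 11, Highland 4.
North gets 11 under Webster and 10 under Adams.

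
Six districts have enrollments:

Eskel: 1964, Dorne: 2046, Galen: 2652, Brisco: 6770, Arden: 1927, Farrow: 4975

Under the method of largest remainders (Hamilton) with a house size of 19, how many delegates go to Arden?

Total 20334; standard divisor 20334/19 ≈ 1070.211.
Standard quotas: Eskel 1.8352, Dorne 1.9118, Galen 2.4780, Brisco 6.3259, Arden 1.8006, Farrow 4.6486.
Lower quotas: Eskel 1, Dorne 1, Galen 2, Brisco 6, Arden 1, Farrow 4 (sum 15, leaving 4 seats).
Remainders in descending order: Dorne 0.9118, Eskel 0.8352, Arden 0.8006, Farrow 0.6486, Galen 0.4780, Brisco 0.3259.
The surplus seats go to Dorne, Eskel, Arden, Farrow.
Arden receives 2.

2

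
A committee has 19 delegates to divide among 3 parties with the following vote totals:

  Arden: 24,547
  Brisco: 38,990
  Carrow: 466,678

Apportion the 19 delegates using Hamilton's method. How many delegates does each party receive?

Arden 1, Brisco 1, Carrow 17

Standard divisor: 530215 ÷ 19 ≈ 27906.053.
Standard quotas: Arden 0.8796, Brisco 1.3972, Carrow 16.7232.
Lower quotas: Arden 0, Brisco 1, Carrow 16 (sum 17, leaving 2 seats).
Remainders in descending order: Arden 0.8796, Carrow 0.7232, Brisco 0.3972.
The surplus seats go to Arden, Carrow.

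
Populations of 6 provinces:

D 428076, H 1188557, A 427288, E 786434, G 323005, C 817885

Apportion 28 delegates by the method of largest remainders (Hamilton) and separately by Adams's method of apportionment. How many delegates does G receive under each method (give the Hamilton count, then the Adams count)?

2 and 3

Hamilton: D 3, H 8, A 3, E 6, G 2, C 6.
Adams: D 3, H 8, A 3, E 5, G 3, C 6.
G gets 2 under Hamilton and 3 under Adams.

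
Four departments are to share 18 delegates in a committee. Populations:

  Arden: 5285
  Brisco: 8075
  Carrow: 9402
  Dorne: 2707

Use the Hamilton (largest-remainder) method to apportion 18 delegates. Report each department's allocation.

Total 25469; standard divisor 25469/18 ≈ 1414.944.
Standard quotas: Arden 3.7351, Brisco 5.7069, Carrow 6.6448, Dorne 1.9131.
Lower quotas: Arden 3, Brisco 5, Carrow 6, Dorne 1 (sum 15, leaving 3 seats).
Remainders in descending order: Dorne 0.9131, Arden 0.7351, Brisco 0.7069, Carrow 0.6448.
The surplus seats go to Dorne, Arden, Brisco.

Arden 4, Brisco 6, Carrow 6, Dorne 2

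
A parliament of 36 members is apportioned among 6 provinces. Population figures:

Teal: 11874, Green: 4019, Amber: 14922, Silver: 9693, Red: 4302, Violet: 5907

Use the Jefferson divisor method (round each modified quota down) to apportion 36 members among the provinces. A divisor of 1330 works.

With modified divisor 1330: modified quotas Teal 8.928, Green 3.022, Amber 11.220, Silver 7.288, Red 3.235, Violet 4.441.
Rounding down: Teal 8, Green 3, Amber 11, Silver 7, Red 3, Violet 4 (total 36).

Teal 8, Green 3, Amber 11, Silver 7, Red 3, Violet 4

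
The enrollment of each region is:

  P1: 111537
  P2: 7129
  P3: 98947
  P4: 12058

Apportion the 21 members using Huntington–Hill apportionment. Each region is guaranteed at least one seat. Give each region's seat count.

P1: 10, P2: 1, P3: 9, P4: 1

With divisor 11148: modified quotas P1 10.005, P2 0.639, P3 8.876, P4 1.082.
Geometric-mean thresholds: P1 √(10·11)=10.488, P2 (min 1), P3 √(8·9)=8.485, P4 √(1·2)=1.414.
Each quota rounded against its threshold gives P1 10, P2 1, P3 9, P4 1 (total 21).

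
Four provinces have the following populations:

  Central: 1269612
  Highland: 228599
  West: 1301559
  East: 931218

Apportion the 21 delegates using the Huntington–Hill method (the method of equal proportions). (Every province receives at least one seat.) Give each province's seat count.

With divisor 171972: modified quotas Central 7.383, Highland 1.329, West 7.568, East 5.415.
Geometric-mean thresholds: Central √(7·8)=7.483, Highland √(1·2)=1.414, West √(7·8)=7.483, East √(5·6)=5.477.
Each quota rounded against its threshold gives Central 7, Highland 1, West 8, East 5 (total 21).

Central 7, Highland 1, West 8, East 5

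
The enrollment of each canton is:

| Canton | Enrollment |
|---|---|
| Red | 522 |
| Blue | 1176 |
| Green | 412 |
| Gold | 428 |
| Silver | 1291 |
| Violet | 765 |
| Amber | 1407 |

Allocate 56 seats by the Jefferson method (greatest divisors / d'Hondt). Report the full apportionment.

Red 5; Blue 11; Green 4; Gold 4; Silver 12; Violet 7; Amber 13

Standard divisor 6001/56 ≈ 107.161; standard quotas: Red 4.871, Blue 10.974, Green 3.845, Gold 3.994, Silver 12.047, Violet 7.139, Amber 13.130.
Rounding down gives 4, 10, 3, 3, 12, 7, 13 = 52 seats, so the divisor must be adjusted.
With modified divisor 102: modified quotas Red 5.118, Blue 11.529, Green 4.039, Gold 4.196, Silver 12.657, Violet 7.500, Amber 13.794.
Rounding down: Red 5, Blue 11, Green 4, Gold 4, Silver 12, Violet 7, Amber 13 (total 56).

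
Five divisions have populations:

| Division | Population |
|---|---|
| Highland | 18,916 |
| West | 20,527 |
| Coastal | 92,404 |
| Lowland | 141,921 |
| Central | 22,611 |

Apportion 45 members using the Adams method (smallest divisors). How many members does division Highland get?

3

Standard divisor 296379/45 ≈ 6586.2; standard quotas: Highland 2.872, West 3.117, Coastal 14.030, Lowland 21.548, Central 3.433.
Rounding up gives 3, 4, 15, 22, 4 = 48 seats, so the divisor must be adjusted.
With modified divisor 7000: modified quotas Highland 2.702, West 2.932, Coastal 13.201, Lowland 20.274, Central 3.230.
Rounding up: Highland 3, West 3, Coastal 14, Lowland 21, Central 4 (total 45).
Highland receives 3.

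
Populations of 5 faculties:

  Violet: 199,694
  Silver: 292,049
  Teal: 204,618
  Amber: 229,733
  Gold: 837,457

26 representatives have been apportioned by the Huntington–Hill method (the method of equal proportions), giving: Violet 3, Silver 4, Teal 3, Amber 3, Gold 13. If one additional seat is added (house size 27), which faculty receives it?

Amber

Priority for the next seat is population ÷ (√(s·(s+1))).
Priorities: Violet 57646.692, Silver 65304.142, Teal 59068.129, Amber 66318.205, Gold 62076.443.
Highest priority: Amber.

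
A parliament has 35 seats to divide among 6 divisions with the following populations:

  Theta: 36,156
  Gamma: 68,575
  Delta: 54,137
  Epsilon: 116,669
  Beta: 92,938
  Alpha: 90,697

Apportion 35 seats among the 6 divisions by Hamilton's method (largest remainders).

Theta: 3, Gamma: 5, Delta: 4, Epsilon: 9, Beta: 7, Alpha: 7

Total 459172; standard divisor 459172/35 ≈ 13119.2.
Standard quotas: Theta 2.7560, Gamma 5.2271, Delta 4.1265, Epsilon 8.8930, Beta 7.0841, Alpha 6.9133.
Lower quotas: Theta 2, Gamma 5, Delta 4, Epsilon 8, Beta 7, Alpha 6 (sum 32, leaving 3 seats).
Remainders in descending order: Alpha 0.9133, Epsilon 0.8930, Theta 0.7560, Gamma 0.2271, Delta 0.1265, Beta 0.0841.
The surplus seats go to Alpha, Epsilon, Theta.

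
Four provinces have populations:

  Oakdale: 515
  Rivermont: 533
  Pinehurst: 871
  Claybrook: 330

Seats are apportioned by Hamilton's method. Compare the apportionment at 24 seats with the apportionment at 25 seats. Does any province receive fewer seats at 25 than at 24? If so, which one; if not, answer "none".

At 24 seats: Oakdale 5, Rivermont 6, Pinehurst 9, Claybrook 4.
At 25 seats: Oakdale 6, Rivermont 6, Pinehurst 10, Claybrook 3.
Claybrook drops from 4 to 3.

Claybrook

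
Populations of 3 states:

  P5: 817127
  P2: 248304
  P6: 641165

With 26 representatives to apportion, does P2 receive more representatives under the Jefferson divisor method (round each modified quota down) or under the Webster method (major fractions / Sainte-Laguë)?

Jefferson: P5 13, P2 3, P6 10.
Webster: P5 12, P2 4, P6 10.
P2 gets 3 under Jefferson and 4 under Webster.

Webster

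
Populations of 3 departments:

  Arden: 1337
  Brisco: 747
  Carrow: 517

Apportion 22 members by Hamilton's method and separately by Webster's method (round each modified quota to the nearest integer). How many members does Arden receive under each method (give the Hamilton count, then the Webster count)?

Hamilton: Arden 11, Brisco 6, Carrow 5.
Webster: Arden 12, Brisco 6, Carrow 4.
Arden gets 11 under Hamilton and 12 under Webster.

11 and 12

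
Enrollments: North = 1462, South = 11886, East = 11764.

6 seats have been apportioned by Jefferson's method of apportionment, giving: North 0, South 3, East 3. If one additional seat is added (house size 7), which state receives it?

South

Priority for the next seat is population ÷ (current seats + 1).
Priorities: North 1462.000, South 2971.500, East 2941.000.
Highest priority: South.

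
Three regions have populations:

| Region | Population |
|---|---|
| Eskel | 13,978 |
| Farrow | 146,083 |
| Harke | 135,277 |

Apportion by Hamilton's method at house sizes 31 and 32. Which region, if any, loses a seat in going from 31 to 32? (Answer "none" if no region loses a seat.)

Eskel

At 31 seats: Eskel 2, Farrow 15, Harke 14.
At 32 seats: Eskel 1, Farrow 16, Harke 15.
Eskel drops from 2 to 1.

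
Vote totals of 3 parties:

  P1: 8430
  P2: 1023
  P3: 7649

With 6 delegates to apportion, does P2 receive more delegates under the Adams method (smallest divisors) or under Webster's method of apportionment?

Adams

Adams: P1 3, P2 1, P3 2.
Webster: P1 3, P2 0, P3 3.
P2 gets 1 under Adams and 0 under Webster.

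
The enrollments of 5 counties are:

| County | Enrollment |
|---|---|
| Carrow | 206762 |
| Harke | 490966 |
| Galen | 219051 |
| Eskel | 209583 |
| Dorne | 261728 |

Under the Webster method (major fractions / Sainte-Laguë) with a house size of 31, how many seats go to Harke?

Standard divisor 1388090/31 ≈ 44777.097; standard quotas: Carrow 4.618, Harke 10.965, Galen 4.892, Eskel 4.681, Dorne 5.845.
Rounding to the nearest integer gives 5, 11, 5, 5, 6 = 32 seats, so the divisor must be adjusted.
With modified divisor 46300: modified quotas Carrow 4.466, Harke 10.604, Galen 4.731, Eskel 4.527, Dorne 5.653.
Rounding to the nearest integer: Carrow 4, Harke 11, Galen 5, Eskel 5, Dorne 6 (total 31).
Harke receives 11.

11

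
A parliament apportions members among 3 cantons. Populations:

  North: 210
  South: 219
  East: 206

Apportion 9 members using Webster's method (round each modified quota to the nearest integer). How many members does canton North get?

3

Standard divisor 635/9 ≈ 70.556; standard quotas: North 2.976, South 3.104, East 2.920.
Rounding to the nearest integer gives North 3, South 3, East 3 — total 9, matching the house size, so no adjustment is needed.
North receives 3.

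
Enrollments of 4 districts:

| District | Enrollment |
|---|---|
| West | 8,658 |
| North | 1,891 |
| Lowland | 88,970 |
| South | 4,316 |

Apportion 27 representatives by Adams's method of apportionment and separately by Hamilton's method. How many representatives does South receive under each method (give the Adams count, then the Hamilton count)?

Adams: West 3, North 1, Lowland 21, South 2.
Hamilton: West 2, North 1, Lowland 23, South 1.
South gets 2 under Adams and 1 under Hamilton.

2 and 1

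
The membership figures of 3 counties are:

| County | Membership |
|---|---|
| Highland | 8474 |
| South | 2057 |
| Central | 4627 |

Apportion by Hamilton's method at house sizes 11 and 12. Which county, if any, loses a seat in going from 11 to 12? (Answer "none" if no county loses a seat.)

At 11 seats: Highland 6, South 2, Central 3.
At 12 seats: Highland 7, South 1, Central 4.
South drops from 2 to 1.

South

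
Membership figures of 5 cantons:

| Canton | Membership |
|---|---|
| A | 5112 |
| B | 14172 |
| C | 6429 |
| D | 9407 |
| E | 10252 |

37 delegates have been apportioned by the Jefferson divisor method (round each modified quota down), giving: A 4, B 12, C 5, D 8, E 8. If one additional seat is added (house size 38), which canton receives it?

E

Priority for the next seat is population ÷ (current seats + 1).
Priorities: A 1022.400, B 1090.154, C 1071.500, D 1045.222, E 1139.111.
Highest priority: E.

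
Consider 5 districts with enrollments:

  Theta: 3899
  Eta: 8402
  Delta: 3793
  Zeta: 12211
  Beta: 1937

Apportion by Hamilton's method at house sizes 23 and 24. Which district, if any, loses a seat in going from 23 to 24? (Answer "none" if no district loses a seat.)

At 23 seats: Theta 3, Eta 6, Delta 3, Zeta 9, Beta 2.
At 24 seats: Theta 3, Eta 7, Delta 3, Zeta 10, Beta 1.
Beta drops from 2 to 1.

Beta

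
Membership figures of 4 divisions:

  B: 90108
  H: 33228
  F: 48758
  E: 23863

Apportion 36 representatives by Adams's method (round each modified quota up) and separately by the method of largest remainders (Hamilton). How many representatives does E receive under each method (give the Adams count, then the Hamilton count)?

Adams: B 16, H 6, F 9, E 5.
Hamilton: B 17, H 6, F 9, E 4.
E gets 5 under Adams and 4 under Hamilton.

5 and 4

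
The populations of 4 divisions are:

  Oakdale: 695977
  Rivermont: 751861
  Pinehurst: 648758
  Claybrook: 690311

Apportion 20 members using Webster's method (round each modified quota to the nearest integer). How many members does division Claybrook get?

Standard divisor 2786907/20 ≈ 139345.35; standard quotas: Oakdale 4.995, Rivermont 5.396, Pinehurst 4.656, Claybrook 4.954.
Rounding to the nearest integer gives Oakdale 5, Rivermont 5, Pinehurst 5, Claybrook 5 — total 20, matching the house size, so no adjustment is needed.
Claybrook receives 5.

5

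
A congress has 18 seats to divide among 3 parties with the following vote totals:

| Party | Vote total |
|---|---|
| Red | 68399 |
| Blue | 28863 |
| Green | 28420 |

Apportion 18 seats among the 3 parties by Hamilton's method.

Total 125682; standard divisor 125682/18 ≈ 6982.333.
Standard quotas: Red 9.7960, Blue 4.1337, Green 4.0703.
Lower quotas: Red 9, Blue 4, Green 4 (sum 17, leaving 1 seat).
Remainders in descending order: Red 0.7960, Blue 0.1337, Green 0.0703.
The surplus seat goes to Red.

Red=10; Blue=4; Green=4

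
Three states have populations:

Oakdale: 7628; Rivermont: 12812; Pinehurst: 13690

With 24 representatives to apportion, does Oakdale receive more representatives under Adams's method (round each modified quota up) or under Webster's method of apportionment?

Adams: Oakdale 6, Rivermont 9, Pinehurst 9.
Webster: Oakdale 5, Rivermont 9, Pinehurst 10.
Oakdale gets 6 under Adams and 5 under Webster.

Adams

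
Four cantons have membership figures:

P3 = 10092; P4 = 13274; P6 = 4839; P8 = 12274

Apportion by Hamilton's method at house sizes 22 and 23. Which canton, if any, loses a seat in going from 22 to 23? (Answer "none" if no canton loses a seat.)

At 22 seats: P3 5, P4 7, P6 3, P8 7.
At 23 seats: P3 6, P4 7, P6 3, P8 7.
No canton's allocation decreased.

none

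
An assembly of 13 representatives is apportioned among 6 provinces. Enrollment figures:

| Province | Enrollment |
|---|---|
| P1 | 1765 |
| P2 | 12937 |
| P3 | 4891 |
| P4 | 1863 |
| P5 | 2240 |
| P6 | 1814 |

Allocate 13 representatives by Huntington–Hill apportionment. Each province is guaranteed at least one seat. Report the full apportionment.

With divisor 1996.5: modified quotas P1 0.884, P2 6.480, P3 2.450, P4 0.933, P5 1.122, P6 0.909.
Geometric-mean thresholds: P1 (min 1), P2 √(6·7)=6.481, P3 √(2·3)=2.449, P4 (min 1), P5 √(1·2)=1.414, P6 (min 1).
Each quota rounded against its threshold gives P1 1, P2 6, P3 3, P4 1, P5 1, P6 1 (total 13).

P1=1, P2=6, P3=3, P4=1, P5=1, P6=1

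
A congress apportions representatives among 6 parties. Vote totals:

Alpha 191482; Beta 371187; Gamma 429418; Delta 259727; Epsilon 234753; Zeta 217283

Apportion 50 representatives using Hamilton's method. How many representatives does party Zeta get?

The standard divisor is 1703850/50 = 34077.
Standard quotas: Alpha 5.6191, Beta 10.8926, Gamma 12.6014, Delta 7.6218, Epsilon 6.8889, Zeta 6.3762.
Lower quotas: Alpha 5, Beta 10, Gamma 12, Delta 7, Epsilon 6, Zeta 6 (sum 46, leaving 4 seats).
Remainders in descending order: Beta 0.8926, Epsilon 0.8889, Delta 0.6218, Alpha 0.6191, Gamma 0.6014, Zeta 0.3762.
The surplus seats go to Beta, Epsilon, Delta, Alpha.
Zeta receives 6.

6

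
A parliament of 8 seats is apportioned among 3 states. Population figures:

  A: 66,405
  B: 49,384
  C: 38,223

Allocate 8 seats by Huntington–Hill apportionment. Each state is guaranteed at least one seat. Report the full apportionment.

A 3, B 3, C 2

With divisor 19665: modified quotas A 3.377, B 2.511, C 1.944.
Geometric-mean thresholds: A √(3·4)=3.464, B √(2·3)=2.449, C √(1·2)=1.414.
Each quota rounded against its threshold gives A 3, B 3, C 2 (total 8).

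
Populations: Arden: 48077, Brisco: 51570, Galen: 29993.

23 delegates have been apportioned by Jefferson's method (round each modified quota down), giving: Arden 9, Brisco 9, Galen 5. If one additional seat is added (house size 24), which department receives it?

Priority for the next seat is population ÷ (current seats + 1).
Priorities: Arden 4807.700, Brisco 5157.000, Galen 4998.833.
Highest priority: Brisco.

Brisco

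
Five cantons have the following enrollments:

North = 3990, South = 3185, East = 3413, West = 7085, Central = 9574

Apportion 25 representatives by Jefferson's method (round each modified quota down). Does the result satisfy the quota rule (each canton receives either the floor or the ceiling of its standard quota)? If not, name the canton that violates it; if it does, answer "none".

none

Standard quotas: North 3.661, South 2.922, East 3.132, West 6.501, Central 8.784.
Jefferson allocation: North 3, South 3, East 3, West 7, Central 9.
Every allocation lies between the lower and upper quota.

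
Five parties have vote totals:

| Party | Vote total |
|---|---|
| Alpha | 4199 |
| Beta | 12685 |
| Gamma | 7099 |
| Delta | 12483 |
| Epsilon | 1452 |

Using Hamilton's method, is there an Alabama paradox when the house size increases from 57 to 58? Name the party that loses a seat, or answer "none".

At 57 seats: Alpha 6, Beta 19, Gamma 11, Delta 19, Epsilon 2.
At 58 seats: Alpha 7, Beta 19, Gamma 11, Delta 19, Epsilon 2.
No party's allocation decreased.

none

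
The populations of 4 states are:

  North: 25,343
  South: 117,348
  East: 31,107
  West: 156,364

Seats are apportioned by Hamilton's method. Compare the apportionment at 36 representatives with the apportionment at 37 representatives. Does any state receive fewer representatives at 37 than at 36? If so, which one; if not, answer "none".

none

At 36 seats: North 3, South 13, East 3, West 17.
At 37 seats: North 3, South 13, East 3, West 18.
No state's allocation decreased.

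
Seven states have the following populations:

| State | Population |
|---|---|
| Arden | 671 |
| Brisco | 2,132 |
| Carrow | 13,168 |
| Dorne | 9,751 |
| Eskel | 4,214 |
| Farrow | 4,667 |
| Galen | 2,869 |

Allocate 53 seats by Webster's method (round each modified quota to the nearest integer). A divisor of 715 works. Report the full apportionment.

Arden 1, Brisco 3, Carrow 18, Dorne 14, Eskel 6, Farrow 7, Galen 4

With modified divisor 715: modified quotas Arden 0.938, Brisco 2.982, Carrow 18.417, Dorne 13.638, Eskel 5.894, Farrow 6.527, Galen 4.013.
Rounding to the nearest integer: Arden 1, Brisco 3, Carrow 18, Dorne 14, Eskel 6, Farrow 7, Galen 4 (total 53).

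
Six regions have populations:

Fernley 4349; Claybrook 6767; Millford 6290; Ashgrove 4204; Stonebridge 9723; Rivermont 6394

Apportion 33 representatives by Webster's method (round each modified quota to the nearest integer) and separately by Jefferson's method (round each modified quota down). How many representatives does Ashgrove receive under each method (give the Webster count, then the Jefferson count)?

4 and 3

Webster: Fernley 4, Claybrook 6, Millford 5, Ashgrove 4, Stonebridge 8, Rivermont 6.
Jefferson: Fernley 4, Claybrook 6, Millford 5, Ashgrove 3, Stonebridge 9, Rivermont 6.
Ashgrove gets 4 under Webster and 3 under Jefferson.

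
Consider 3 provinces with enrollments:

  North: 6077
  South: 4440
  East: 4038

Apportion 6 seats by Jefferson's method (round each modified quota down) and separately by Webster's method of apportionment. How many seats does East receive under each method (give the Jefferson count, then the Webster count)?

Jefferson: North 3, South 2, East 1.
Webster: North 2, South 2, East 2.
East gets 1 under Jefferson and 2 under Webster.

1 and 2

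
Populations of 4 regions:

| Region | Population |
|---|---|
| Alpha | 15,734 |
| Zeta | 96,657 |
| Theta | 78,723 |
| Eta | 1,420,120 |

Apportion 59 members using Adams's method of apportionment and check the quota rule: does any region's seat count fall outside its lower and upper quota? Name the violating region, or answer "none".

Standard quotas: Alpha 0.576, Zeta 3.539, Theta 2.883, Eta 52.002.
Adams allocation: Alpha 1, Zeta 4, Theta 3, Eta 51.
Eta has quota 52.002 (lower 52, upper 53) but receives 51 — outside the quota interval.

Eta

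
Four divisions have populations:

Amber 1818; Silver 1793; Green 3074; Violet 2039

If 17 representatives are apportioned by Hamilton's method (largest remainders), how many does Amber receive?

Standard divisor: 8724 ÷ 17 ≈ 513.176.
Standard quotas: Amber 3.543, Silver 3.494, Green 5.990, Violet 3.973.
Lower quotas: Amber 3, Silver 3, Green 5, Violet 3 (sum 14, leaving 3 seats).
Remainders in descending order: Green 0.990, Violet 0.973, Amber 0.543, Silver 0.494.
Largest remainders: Green, Violet, Amber receive the extra seats.
Amber receives 4.

4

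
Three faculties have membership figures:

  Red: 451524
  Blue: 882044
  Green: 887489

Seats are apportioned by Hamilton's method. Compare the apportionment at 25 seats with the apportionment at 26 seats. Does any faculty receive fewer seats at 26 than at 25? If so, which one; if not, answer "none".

At 25 seats: Red 5, Blue 10, Green 10.
At 26 seats: Red 5, Blue 10, Green 11.
No faculty's allocation decreased.

none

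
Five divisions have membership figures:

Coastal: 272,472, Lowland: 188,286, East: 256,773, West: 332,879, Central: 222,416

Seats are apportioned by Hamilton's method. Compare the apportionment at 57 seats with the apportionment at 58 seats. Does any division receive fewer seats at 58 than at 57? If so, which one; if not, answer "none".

At 57 seats: Coastal 12, Lowland 8, East 12, West 15, Central 10.
At 58 seats: Coastal 12, Lowland 9, East 12, West 15, Central 10.
No division's allocation decreased.

none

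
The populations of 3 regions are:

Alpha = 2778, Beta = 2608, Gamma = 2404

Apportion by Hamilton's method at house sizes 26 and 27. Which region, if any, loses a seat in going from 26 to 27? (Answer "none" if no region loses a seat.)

none

At 26 seats: Alpha 9, Beta 9, Gamma 8.
At 27 seats: Alpha 10, Beta 9, Gamma 8.
No region's allocation decreased.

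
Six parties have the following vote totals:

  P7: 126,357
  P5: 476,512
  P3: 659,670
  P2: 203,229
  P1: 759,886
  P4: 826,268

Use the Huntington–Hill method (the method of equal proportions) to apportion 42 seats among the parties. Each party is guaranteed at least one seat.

P7=2, P5=7, P3=9, P2=3, P1=10, P4=11

With divisor 72990: modified quotas P7 1.731, P5 6.528, P3 9.038, P2 2.784, P1 10.411, P4 11.320.
Geometric-mean thresholds: P7 √(1·2)=1.414, P5 √(6·7)=6.481, P3 √(9·10)=9.487, P2 √(2·3)=2.449, P1 √(10·11)=10.488, P4 √(11·12)=11.489.
Each quota rounded against its threshold gives P7 2, P5 7, P3 9, P2 3, P1 10, P4 11 (total 42).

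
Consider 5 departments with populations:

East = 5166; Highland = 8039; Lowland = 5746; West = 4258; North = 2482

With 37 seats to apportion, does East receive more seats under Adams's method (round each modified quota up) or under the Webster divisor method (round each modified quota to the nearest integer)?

Adams

Adams: East 8, Highland 11, Lowland 8, West 6, North 4.
Webster: East 7, Highland 12, Lowland 8, West 6, North 4.
East gets 8 under Adams and 7 under Webster.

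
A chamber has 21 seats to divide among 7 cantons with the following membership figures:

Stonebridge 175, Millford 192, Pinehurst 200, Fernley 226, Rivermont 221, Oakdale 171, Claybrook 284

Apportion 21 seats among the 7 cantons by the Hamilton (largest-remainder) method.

Stonebridge 3; Millford 3; Pinehurst 3; Fernley 3; Rivermont 3; Oakdale 2; Claybrook 4

The standard divisor is 1469/21 ≈ 69.952.
Standard quotas: Stonebridge 2.502, Millford 2.745, Pinehurst 2.859, Fernley 3.231, Rivermont 3.159, Oakdale 2.445, Claybrook 4.060.
Lower quotas: Stonebridge 2, Millford 2, Pinehurst 2, Fernley 3, Rivermont 3, Oakdale 2, Claybrook 4 (sum 18, leaving 3 seats).
Remainders in descending order: Pinehurst 0.859, Millford 0.745, Stonebridge 0.502, Oakdale 0.445, Fernley 0.231, Rivermont 0.159, Claybrook 0.060.
The surplus seats go to Pinehurst, Millford, Stonebridge.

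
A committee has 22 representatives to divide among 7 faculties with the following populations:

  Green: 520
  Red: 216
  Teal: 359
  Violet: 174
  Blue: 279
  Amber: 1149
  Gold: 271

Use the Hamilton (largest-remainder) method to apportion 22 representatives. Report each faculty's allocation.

Green: 4; Red: 2; Teal: 3; Violet: 1; Blue: 2; Amber: 8; Gold: 2

Standard divisor: 2968 ÷ 22 ≈ 134.909.
Standard quotas: Green 3.854, Red 1.601, Teal 2.661, Violet 1.290, Blue 2.068, Amber 8.517, Gold 2.009.
Lower quotas: Green 3, Red 1, Teal 2, Violet 1, Blue 2, Amber 8, Gold 2 (sum 19, leaving 3 seats).
Remainders in descending order: Green 0.854, Teal 0.661, Red 0.601, Amber 0.517, Violet 0.290, Blue 0.068, Gold 0.009.
Largest remainders: Green, Teal, Red receive the extra seats.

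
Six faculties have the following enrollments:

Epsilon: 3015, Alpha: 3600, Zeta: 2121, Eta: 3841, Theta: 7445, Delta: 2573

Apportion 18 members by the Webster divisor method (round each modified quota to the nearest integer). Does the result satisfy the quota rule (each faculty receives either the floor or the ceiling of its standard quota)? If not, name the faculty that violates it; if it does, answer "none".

Standard quotas: Epsilon 2.402, Alpha 2.868, Zeta 1.690, Eta 3.060, Theta 5.931, Delta 2.050.
Webster allocation: Epsilon 2, Alpha 3, Zeta 2, Eta 3, Theta 6, Delta 2.
Every allocation lies between the lower and upper quota.

none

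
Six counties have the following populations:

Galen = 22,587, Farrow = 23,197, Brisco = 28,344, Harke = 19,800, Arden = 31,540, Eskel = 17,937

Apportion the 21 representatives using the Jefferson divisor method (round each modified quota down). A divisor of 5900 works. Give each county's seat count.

With modified divisor 5900: modified quotas Galen 3.828, Farrow 3.932, Brisco 4.804, Harke 3.356, Arden 5.346, Eskel 3.040.
Rounding down: Galen 3, Farrow 3, Brisco 4, Harke 3, Arden 5, Eskel 3 (total 21).

Galen=3; Farrow=3; Brisco=4; Harke=3; Arden=5; Eskel=3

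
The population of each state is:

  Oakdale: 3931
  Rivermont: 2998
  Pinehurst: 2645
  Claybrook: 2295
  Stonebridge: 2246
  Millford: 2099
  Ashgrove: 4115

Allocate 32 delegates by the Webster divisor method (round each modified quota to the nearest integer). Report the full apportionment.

Standard divisor 20329/32 ≈ 635.281; standard quotas: Oakdale 6.188, Rivermont 4.719, Pinehurst 4.164, Claybrook 3.613, Stonebridge 3.535, Millford 3.304, Ashgrove 6.477.
Rounding to the nearest integer gives Oakdale 6, Rivermont 5, Pinehurst 4, Claybrook 4, Stonebridge 4, Millford 3, Ashgrove 6 — total 32, matching the house size, so no adjustment is needed.

Oakdale 6; Rivermont 5; Pinehurst 4; Claybrook 4; Stonebridge 4; Millford 3; Ashgrove 6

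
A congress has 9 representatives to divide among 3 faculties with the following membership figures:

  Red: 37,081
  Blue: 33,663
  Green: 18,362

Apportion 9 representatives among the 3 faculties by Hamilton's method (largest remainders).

The standard divisor is 89106/9 ≈ 9900.667.
Standard quotas: Red 3.7453, Blue 3.4001, Green 1.8546.
Lower quotas: Red 3, Blue 3, Green 1 (sum 7, leaving 2 seats).
Remainders in descending order: Green 0.8546, Red 0.7453, Blue 0.4001.
Largest remainders: Green, Red receive the extra seats.

Red 4, Blue 3, Green 2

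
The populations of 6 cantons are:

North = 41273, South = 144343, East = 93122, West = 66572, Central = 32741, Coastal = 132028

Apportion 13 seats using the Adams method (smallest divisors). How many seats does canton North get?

Standard divisor 510079/13 ≈ 39236.846; standard quotas: North 1.052, South 3.679, East 2.373, West 1.697, Central 0.834, Coastal 3.365.
Rounding up gives 2, 4, 3, 2, 1, 4 = 16 seats, so the divisor must be adjusted.
With modified divisor 47300: modified quotas North 0.873, South 3.052, East 1.969, West 1.407, Central 0.692, Coastal 2.791.
Rounding up: North 1, South 4, East 2, West 2, Central 1, Coastal 3 (total 13).
North receives 1.

1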